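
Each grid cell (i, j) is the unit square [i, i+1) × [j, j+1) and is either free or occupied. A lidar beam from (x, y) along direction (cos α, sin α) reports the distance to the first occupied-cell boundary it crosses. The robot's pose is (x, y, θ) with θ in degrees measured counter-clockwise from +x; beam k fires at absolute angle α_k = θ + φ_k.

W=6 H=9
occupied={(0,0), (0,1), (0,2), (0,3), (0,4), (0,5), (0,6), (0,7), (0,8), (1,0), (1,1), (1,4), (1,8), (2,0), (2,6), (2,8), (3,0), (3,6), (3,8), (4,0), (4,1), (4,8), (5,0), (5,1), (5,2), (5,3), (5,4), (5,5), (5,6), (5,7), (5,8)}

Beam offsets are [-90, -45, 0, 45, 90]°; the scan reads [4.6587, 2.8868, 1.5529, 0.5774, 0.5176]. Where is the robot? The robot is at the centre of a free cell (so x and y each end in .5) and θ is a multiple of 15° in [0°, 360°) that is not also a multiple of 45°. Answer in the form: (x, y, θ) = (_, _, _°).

(x, y, θ) = (3.5, 1.5, 195°)

Candidates: 23 free-cell centres × 16 headings = 368 poses. Raycast each; keep the one whose scan matches to 4 dp.
  (2.5, 2.5, 240°): beam 1 = 1.7321 ≠ 4.6587 ✗
  (3.5, 1.5, 255°): beam 1 = 1.5529 ≠ 4.6587 ✗
  (4.5, 5.5, 300°): beam 1 = 2.8868 ≠ 4.6587 ✗
  …
  (3.5, 1.5, 195°): r_1=4.6587, r_2=2.8868, r_3=1.5529, r_4=0.5774, r_5=0.5176 — all match ✓
Only this pose fits every beam.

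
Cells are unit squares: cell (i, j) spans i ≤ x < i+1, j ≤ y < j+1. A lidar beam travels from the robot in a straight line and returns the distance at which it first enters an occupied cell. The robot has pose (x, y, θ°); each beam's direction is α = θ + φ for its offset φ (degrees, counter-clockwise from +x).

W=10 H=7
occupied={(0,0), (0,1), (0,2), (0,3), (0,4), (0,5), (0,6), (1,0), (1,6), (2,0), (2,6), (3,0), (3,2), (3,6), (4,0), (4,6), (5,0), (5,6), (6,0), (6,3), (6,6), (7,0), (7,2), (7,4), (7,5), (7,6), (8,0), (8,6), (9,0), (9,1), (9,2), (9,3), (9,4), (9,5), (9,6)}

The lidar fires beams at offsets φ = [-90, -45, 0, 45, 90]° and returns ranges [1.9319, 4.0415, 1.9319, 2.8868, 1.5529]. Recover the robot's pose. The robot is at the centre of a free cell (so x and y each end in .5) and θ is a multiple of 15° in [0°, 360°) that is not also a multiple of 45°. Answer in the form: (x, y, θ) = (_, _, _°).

Candidates: 35 free-cell centres × 16 headings = 560 poses. Raycast each; keep the one whose scan matches to 4 dp.
  (8.5, 4.5, 345°): beam 2 = 1.0000 ≠ 4.0415 ✗
  (4.5, 1.5, 15°): beam 1 = 0.5176 ≠ 1.9319 ✗
  (5.5, 5.5, 330°): beam 1 = 3.0000 ≠ 1.9319 ✗
  …
  (4.5, 4.5, 345°): r_1=1.9319, r_2=4.0415, r_3=1.9319, r_4=2.8868, r_5=1.5529 — all match ✓
No second candidate reproduces the full scan.

(x, y, θ) = (4.5, 4.5, 345°)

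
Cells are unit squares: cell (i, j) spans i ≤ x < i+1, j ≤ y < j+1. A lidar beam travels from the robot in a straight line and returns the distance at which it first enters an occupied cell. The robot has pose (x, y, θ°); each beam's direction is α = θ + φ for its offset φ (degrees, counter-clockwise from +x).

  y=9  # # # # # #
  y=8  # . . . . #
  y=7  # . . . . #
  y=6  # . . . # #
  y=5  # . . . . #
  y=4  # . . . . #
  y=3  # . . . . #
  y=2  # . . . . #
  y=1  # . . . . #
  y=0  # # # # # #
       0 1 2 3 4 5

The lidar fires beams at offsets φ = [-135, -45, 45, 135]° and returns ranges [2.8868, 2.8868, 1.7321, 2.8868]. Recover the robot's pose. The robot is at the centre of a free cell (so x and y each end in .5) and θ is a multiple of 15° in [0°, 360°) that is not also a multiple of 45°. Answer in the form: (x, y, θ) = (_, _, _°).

Candidates: 31 free-cell centres × 16 headings = 496 poses. Raycast each; keep the one whose scan matches to 4 dp.
  (4.5, 8.5, 345°): beam 1 = 4.0415 ≠ 2.8868 ✗
  (2.5, 3.5, 120°): beam 1 = 2.5882 ≠ 2.8868 ✗
  (1.5, 2.5, 300°): beam 1 = 0.5176 ≠ 2.8868 ✗
  (4.5, 4.5, 15°): beam 1 = 4.0415 ≠ 2.8868 ✗
  (4.5, 1.5, 15°): beam 1 = 0.5774 ≠ 2.8868 ✗
  …
  (3.5, 3.5, 285°): r_1=2.8868, r_2=2.8868, r_3=1.7321, r_4=2.8868 — all match ✓
Unique over the lattice → pose = (3.5, 3.5, 285°).

(x, y, θ) = (3.5, 3.5, 285°)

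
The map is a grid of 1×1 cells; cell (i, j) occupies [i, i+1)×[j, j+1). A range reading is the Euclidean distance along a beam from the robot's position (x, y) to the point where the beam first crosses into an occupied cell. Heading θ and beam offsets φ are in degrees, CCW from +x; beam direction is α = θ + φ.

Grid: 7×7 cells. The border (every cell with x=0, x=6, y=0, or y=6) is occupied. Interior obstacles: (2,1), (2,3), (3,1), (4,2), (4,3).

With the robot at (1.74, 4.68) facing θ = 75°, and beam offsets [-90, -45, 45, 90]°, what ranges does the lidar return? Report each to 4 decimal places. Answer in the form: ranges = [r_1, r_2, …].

beam 1: φ=-90°, α=345°
  cosα=0.9659 sinα=-0.2588 | (1,4) | tMaxX 0.2692 tMaxY 2.6273 | tΔX 1.0353 tΔY 3.8637
    t=0.2692 [x] (2,4)
    t=1.3044 [x] (3,4)
    t=2.3397 [x] (4,4)
    t=2.6273 [y] (4,3) — stop
  → r_1 = 2.6273
beam 2: φ=-45°, α=30°
  cosα=0.8660 sinα=0.5000 | (1,4) | tMaxX 0.3002 tMaxY 0.6400 | tΔX 1.1547 tΔY 2.0000
    t=0.3002 [x] (2,4)
    t=0.6400 [y] (2,5)
    t=1.4549 [x] (3,5)
    t=2.6096 [x] (4,5)
    t=2.6400 [y] (4,6) — stop
  → r_2 = 2.6400
beam 3: φ=45°, α=120°
  cosα=-0.5000 sinα=0.8660 | (1,4) | tMaxX 1.4800 tMaxY 0.3695 | tΔX 2.0000 tΔY 1.1547
    t=0.3695 [y] (1,5)
    t=1.4800 [x] (0,5) — stop
  → r_3 = 1.4800
beam 4: φ=90°, α=165°
  cosα=-0.9659 sinα=0.2588 | (1,4) | tMaxX 0.7661 tMaxY 1.2364 | tΔX 1.0353 tΔY 3.8637
    t=0.7661 [x] (0,4) — stop
  → r_4 = 0.7661

ranges = [2.6273, 2.6400, 1.4800, 0.7661]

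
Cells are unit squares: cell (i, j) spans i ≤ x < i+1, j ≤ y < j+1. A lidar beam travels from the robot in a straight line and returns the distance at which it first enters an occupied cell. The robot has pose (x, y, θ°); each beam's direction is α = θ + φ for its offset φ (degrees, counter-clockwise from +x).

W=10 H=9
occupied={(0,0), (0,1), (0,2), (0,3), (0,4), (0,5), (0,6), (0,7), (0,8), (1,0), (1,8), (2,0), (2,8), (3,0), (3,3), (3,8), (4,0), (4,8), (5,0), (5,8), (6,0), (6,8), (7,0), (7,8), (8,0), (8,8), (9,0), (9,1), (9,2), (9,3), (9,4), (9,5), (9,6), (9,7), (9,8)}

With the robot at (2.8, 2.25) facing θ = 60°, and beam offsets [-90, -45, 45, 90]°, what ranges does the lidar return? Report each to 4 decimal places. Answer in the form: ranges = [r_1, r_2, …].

ranges = [2.5000, 6.4187, 5.9528, 2.0785]

beam 1: φ=-90°, α=330°
  d=(0.8660,-0.5000)  start (2,2)  tX=0.2309 tY=0.5000  stride 1/|dx|=1.1547 1/|dy|=2.0000
    cross x-line → (3,2), t=0.2309
    cross y-line → (3,1), t=0.5000
    cross x-line → (4,1), t=1.3856
    cross y-line → (4,0), t=2.5000 (wall)
  → r_1 = 2.5000
beam 2: φ=-45°, α=15°
  d=(0.9659,0.2588)  start (2,2)  tX=0.2071 tY=2.8978  stride 1/|dx|=1.0353 1/|dy|=3.8637
    cross x-line → (3,2), t=0.2071
    cross x-line → (4,2), t=1.2423
    cross x-line → (5,2), t=2.2776
    cross y-line → (5,3), t=2.8978
    cross x-line → (6,3), t=3.3129
    cross x-line → (7,3), t=4.3482
    cross x-line → (8,3), t=5.3834
    cross x-line → (9,3), t=6.4187 (wall)
  → r_2 = 6.4187
beam 3: φ=45°, α=105°
  d=(-0.2588,0.9659)  start (2,2)  tX=3.0910 tY=0.7765  stride 1/|dx|=3.8637 1/|dy|=1.0353
    cross y-line → (2,3), t=0.7765
    cross y-line → (2,4), t=1.8117
    cross y-line → (2,5), t=2.8470
    cross x-line → (1,5), t=3.0910
    cross y-line → (1,6), t=3.8823
    cross y-line → (1,7), t=4.9176
    cross y-line → (1,8), t=5.9528 (wall)
  → r_3 = 5.9528
beam 4: φ=90°, α=150°
  d=(-0.8660,0.5000)  start (2,2)  tX=0.9238 tY=1.5000  stride 1/|dx|=1.1547 1/|dy|=2.0000
    cross x-line → (1,2), t=0.9238
    cross y-line → (1,3), t=1.5000
    cross x-line → (0,3), t=2.0785 (wall)
  → r_4 = 2.0785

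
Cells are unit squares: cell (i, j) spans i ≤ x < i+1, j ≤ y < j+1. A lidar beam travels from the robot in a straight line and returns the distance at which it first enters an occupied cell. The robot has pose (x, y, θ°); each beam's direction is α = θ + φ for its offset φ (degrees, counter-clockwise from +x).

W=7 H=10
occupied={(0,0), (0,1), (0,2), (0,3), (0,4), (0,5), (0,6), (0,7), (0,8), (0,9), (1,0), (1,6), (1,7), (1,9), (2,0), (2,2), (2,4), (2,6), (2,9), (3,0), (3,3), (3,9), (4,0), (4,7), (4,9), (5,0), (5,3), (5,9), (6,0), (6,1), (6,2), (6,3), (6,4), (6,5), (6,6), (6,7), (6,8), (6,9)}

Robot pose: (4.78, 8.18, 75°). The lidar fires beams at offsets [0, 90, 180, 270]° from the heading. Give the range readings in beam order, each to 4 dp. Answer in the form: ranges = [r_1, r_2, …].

ranges = [0.8489, 3.1682, 0.1863, 1.2630]

beam 1: φ=0°, α=75°
  d=(0.2588,0.9659)  start (4,8)  tX=0.8500 tY=0.8489  stride 1/|dx|=3.8637 1/|dy|=1.0353
    cross y-line → (4,9), t=0.8489 (wall)
  → r_1 = 0.8489
beam 2: φ=90°, α=165°
  d=(-0.9659,0.2588)  start (4,8)  tX=0.8075 tY=3.1682  stride 1/|dx|=1.0353 1/|dy|=3.8637
    cross x-line → (3,8), t=0.8075
    cross x-line → (2,8), t=1.8428
    cross x-line → (1,8), t=2.8781
    cross y-line → (1,9), t=3.1682 (wall)
  → r_2 = 3.1682
beam 3: φ=180°, α=255°
  d=(-0.2588,-0.9659)  start (4,8)  tX=3.0137 tY=0.1863  stride 1/|dx|=3.8637 1/|dy|=1.0353
    cross y-line → (4,7), t=0.1863 (wall)
  → r_3 = 0.1863
beam 4: φ=270°, α=345°
  d=(0.9659,-0.2588)  start (4,8)  tX=0.2278 tY=0.6955  stride 1/|dx|=1.0353 1/|dy|=3.8637
    cross x-line → (5,8), t=0.2278
    cross y-line → (5,7), t=0.6955
    cross x-line → (6,7), t=1.2630 (wall)
  → r_4 = 1.2630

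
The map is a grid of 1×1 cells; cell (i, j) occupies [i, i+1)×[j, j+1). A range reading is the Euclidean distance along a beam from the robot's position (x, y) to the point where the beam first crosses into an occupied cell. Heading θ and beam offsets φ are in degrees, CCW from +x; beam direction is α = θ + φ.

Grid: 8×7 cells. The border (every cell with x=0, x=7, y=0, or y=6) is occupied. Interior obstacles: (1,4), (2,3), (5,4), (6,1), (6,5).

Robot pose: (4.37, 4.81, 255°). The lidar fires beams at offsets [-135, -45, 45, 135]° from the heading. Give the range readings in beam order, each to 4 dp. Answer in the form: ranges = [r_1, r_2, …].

beam 1: φ=-135°, α=120°
  d=(-0.5000,0.8660)  start (4,4)  tX=0.7400 tY=0.2194  stride 1/|dx|=2.0000 1/|dy|=1.1547
    cross y-line → (4,5), t=0.2194
    cross x-line → (3,5), t=0.7400
    cross y-line → (3,6), t=1.3741 (wall)
  → r_1 = 1.3741
beam 2: φ=-45°, α=210°
  d=(-0.8660,-0.5000)  start (4,4)  tX=0.4272 tY=1.6200  stride 1/|dx|=1.1547 1/|dy|=2.0000
    cross x-line → (3,4), t=0.4272
    cross x-line → (2,4), t=1.5819
    cross y-line → (2,3), t=1.6200 (wall)
  → r_2 = 1.6200
beam 3: φ=45°, α=300°
  d=(0.5000,-0.8660)  start (4,4)  tX=1.2600 tY=0.9353  stride 1/|dx|=2.0000 1/|dy|=1.1547
    cross y-line → (4,3), t=0.9353
    cross x-line → (5,3), t=1.2600
    cross y-line → (5,2), t=2.0900
    cross y-line → (5,1), t=3.2447
    cross x-line → (6,1), t=3.2600 (wall)
  → r_3 = 3.2600
beam 4: φ=135°, α=30°
  d=(0.8660,0.5000)  start (4,4)  tX=0.7275 tY=0.3800  stride 1/|dx|=1.1547 1/|dy|=2.0000
    cross y-line → (4,5), t=0.3800
    cross x-line → (5,5), t=0.7275
    cross x-line → (6,5), t=1.8822 (wall)
  → r_4 = 1.8822

ranges = [1.3741, 1.6200, 3.2600, 1.8822]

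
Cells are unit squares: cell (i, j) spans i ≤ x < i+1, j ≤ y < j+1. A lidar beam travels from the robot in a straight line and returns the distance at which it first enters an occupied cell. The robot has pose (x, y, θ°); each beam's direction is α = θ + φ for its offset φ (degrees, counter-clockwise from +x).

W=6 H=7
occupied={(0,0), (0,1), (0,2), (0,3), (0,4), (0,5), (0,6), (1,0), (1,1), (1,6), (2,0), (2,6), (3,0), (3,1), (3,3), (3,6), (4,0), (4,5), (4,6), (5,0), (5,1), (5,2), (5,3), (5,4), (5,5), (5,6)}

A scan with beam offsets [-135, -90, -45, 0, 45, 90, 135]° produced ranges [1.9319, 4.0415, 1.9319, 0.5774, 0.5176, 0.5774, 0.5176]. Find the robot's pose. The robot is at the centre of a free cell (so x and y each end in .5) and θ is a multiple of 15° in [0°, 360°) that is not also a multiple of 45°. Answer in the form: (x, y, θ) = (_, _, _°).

(x, y, θ) = (1.5, 2.5, 150°)

Candidates: 16 free-cell centres × 16 headings = 256 poses. Raycast each; keep the one whose scan matches to 4 dp.
  (1.5, 5.5, 330°): beam 1 = 0.5176 ≠ 1.9319 ✗
  (1.5, 5.5, 240°): beam 1 = 0.5176 ≠ 1.9319 ✗
  (2.5, 4.5, 165°): beam 1 = 1.7321 ≠ 1.9319 ✗
  (1.5, 2.5, 60°): beam 1 = 0.5176 ≠ 1.9319 ✗
  (2.5, 5.5, 120°): beam 1 = 1.5529 ≠ 1.9319 ✗
  …
  (1.5, 2.5, 150°): r_1=1.9319, r_2=4.0415, r_3=1.9319, r_4=0.5774, r_5=0.5176, r_6=0.5774, r_7=0.5176 — all match ✓
Only this pose fits every beam.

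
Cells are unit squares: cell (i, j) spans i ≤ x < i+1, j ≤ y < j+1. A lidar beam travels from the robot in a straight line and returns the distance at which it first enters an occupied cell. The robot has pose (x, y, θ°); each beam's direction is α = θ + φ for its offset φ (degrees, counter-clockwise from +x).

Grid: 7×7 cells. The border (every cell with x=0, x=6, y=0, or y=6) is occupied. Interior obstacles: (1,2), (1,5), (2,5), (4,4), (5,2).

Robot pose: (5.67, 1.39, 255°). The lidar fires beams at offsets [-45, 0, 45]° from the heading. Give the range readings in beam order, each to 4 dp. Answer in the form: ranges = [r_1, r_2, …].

ranges = [0.7800, 0.4038, 0.4503]

beam 1: φ=-45°, α=210°
  cosα=-0.8660 sinα=-0.5000 | (5,1) | tMaxX 0.7736 tMaxY 0.7800 | tΔX 1.1547 tΔY 2.0000
    t=0.7736 [x] (4,1)
    t=0.7800 [y] (4,0) — stop
  → r_1 = 0.7800
beam 2: φ=0°, α=255°
  cosα=-0.2588 sinα=-0.9659 | (5,1) | tMaxX 2.5887 tMaxY 0.4038 | tΔX 3.8637 tΔY 1.0353
    t=0.4038 [y] (5,0) — stop
  → r_2 = 0.4038
beam 3: φ=45°, α=300°
  cosα=0.5000 sinα=-0.8660 | (5,1) | tMaxX 0.6600 tMaxY 0.4503 | tΔX 2.0000 tΔY 1.1547
    t=0.4503 [y] (5,0) — stop
  → r_3 = 0.4503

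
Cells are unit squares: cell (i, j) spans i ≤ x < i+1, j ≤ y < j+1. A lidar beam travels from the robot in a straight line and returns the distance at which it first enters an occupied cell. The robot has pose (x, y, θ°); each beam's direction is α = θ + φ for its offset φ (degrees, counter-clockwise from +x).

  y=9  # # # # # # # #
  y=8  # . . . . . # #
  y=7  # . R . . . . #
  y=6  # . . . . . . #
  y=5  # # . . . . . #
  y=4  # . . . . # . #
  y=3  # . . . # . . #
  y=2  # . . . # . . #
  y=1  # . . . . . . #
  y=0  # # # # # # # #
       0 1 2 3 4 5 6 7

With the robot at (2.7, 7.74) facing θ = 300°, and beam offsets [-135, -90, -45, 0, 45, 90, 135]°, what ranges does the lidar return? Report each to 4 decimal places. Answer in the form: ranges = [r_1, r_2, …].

beam 1: φ=-135°, α=165°
  direction (-0.9659, 0.2588); cell (2,7); t to first gridline: x 0.7247, y 1.0046 (then +1.0353 / +3.8637)
    (1,7) via x @ 0.7247
    (1,8) via y @ 1.0046
    (0,8) via x @ 1.7600  # hit
  → r_1 = 1.7600
beam 2: φ=-90°, α=210°
  direction (-0.8660, -0.5000); cell (2,7); t to first gridline: x 0.8083, y 1.4800 (then +1.1547 / +2.0000)
    (1,7) via x @ 0.8083
    (1,6) via y @ 1.4800
    (0,6) via x @ 1.9630  # hit
  → r_2 = 1.9630
beam 3: φ=-45°, α=255°
  direction (-0.2588, -0.9659); cell (2,7); t to first gridline: x 2.7046, y 0.7661 (then +3.8637 / +1.0353)
    (2,6) via y @ 0.7661
    (2,5) via y @ 1.8014
    (1,5) via x @ 2.7046  # hit
  → r_3 = 2.7046
beam 4: φ=0°, α=300°
  direction (0.5000, -0.8660); cell (2,7); t to first gridline: x 0.6000, y 0.8545 (then +2.0000 / +1.1547)
    (3,7) via x @ 0.6000
    (3,6) via y @ 0.8545
    (3,5) via y @ 2.0092
    (4,5) via x @ 2.6000
    (4,4) via y @ 3.1639
    (4,3) via y @ 4.3186  # hit
  → r_4 = 4.3186
beam 5: φ=45°, α=345°
  direction (0.9659, -0.2588); cell (2,7); t to first gridline: x 0.3106, y 2.8591 (then +1.0353 / +3.8637)
    (3,7) via x @ 0.3106
    (4,7) via x @ 1.3459
    (5,7) via x @ 2.3811
    (5,6) via y @ 2.8591
    (6,6) via x @ 3.4164
    (7,6) via x @ 4.4517  # hit
  → r_5 = 4.4517
beam 6: φ=90°, α=30°
  direction (0.8660, 0.5000); cell (2,7); t to first gridline: x 0.3464, y 0.5200 (then +1.1547 / +2.0000)
    (3,7) via x @ 0.3464
    (3,8) via y @ 0.5200
    (4,8) via x @ 1.5011
    (4,9) via y @ 2.5200  # hit
  → r_6 = 2.5200
beam 7: φ=135°, α=75°
  direction (0.2588, 0.9659); cell (2,7); t to first gridline: x 1.1591, y 0.2692 (then +3.8637 / +1.0353)
    (2,8) via y @ 0.2692
    (3,8) via x @ 1.1591
    (3,9) via y @ 1.3044  # hit
  → r_7 = 1.3044

ranges = [1.7600, 1.9630, 2.7046, 4.3186, 4.4517, 2.5200, 1.3044]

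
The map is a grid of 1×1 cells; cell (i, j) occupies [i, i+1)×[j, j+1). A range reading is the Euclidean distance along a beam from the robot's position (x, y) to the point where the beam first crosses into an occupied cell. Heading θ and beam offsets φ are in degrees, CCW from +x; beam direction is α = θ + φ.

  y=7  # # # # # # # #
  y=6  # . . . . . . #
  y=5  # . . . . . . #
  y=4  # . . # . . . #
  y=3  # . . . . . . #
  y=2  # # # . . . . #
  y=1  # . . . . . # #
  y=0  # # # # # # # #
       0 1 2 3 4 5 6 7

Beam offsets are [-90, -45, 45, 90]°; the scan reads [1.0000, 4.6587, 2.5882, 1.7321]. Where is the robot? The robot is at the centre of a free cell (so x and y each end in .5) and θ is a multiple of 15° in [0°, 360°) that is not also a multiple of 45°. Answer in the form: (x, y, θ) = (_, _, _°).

Candidates: 32 free-cell centres × 16 headings = 512 poses. Raycast each; keep the one whose scan matches to 4 dp.
  (2.5, 4.5, 150°): beam 1 = 2.8868 ≠ 1.0000 ✗
  (1.5, 1.5, 105°): beam 1 = 5.6940 ≠ 1.0000 ✗
  (5.5, 1.5, 210°): beam 1 = 3.0000 ≠ 1.0000 ✗
  …
  (4.5, 5.5, 330°): r_1=1.0000, r_2=4.6587, r_3=2.5882, r_4=1.7321 — all match ✓
No second candidate reproduces the full scan.

(x, y, θ) = (4.5, 5.5, 330°)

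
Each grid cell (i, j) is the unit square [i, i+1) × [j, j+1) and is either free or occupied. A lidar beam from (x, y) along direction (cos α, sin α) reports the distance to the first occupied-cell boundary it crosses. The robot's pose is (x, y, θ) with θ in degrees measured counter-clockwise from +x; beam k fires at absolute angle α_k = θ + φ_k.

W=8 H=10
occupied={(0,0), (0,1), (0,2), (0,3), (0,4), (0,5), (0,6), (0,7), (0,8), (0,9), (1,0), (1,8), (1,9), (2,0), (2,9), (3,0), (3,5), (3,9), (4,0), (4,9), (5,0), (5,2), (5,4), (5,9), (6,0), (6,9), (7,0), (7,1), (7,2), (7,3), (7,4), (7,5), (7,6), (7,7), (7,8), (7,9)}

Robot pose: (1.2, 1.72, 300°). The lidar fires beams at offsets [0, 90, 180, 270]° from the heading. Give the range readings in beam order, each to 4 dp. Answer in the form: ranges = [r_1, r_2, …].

ranges = [0.8314, 4.5600, 0.4000, 0.2309]

beam 1: φ=0°, α=300°
  d=(0.5000,-0.8660)  start (1,1)  tX=1.6000 tY=0.8314  stride 1/|dx|=2.0000 1/|dy|=1.1547
    cross y-line → (1,0), t=0.8314 (wall)
  → r_1 = 0.8314
beam 2: φ=90°, α=30°
  d=(0.8660,0.5000)  start (1,1)  tX=0.9238 tY=0.5600  stride 1/|dx|=1.1547 1/|dy|=2.0000
    cross y-line → (1,2), t=0.5600
    cross x-line → (2,2), t=0.9238
    cross x-line → (3,2), t=2.0785
    cross y-line → (3,3), t=2.5600
    cross x-line → (4,3), t=3.2332
    cross x-line → (5,3), t=4.3879
    cross y-line → (5,4), t=4.5600 (wall)
  → r_2 = 4.5600
beam 3: φ=180°, α=120°
  d=(-0.5000,0.8660)  start (1,1)  tX=0.4000 tY=0.3233  stride 1/|dx|=2.0000 1/|dy|=1.1547
    cross y-line → (1,2), t=0.3233
    cross x-line → (0,2), t=0.4000 (wall)
  → r_3 = 0.4000
beam 4: φ=270°, α=210°
  d=(-0.8660,-0.5000)  start (1,1)  tX=0.2309 tY=1.4400  stride 1/|dx|=1.1547 1/|dy|=2.0000
    cross x-line → (0,1), t=0.2309 (wall)
  → r_4 = 0.2309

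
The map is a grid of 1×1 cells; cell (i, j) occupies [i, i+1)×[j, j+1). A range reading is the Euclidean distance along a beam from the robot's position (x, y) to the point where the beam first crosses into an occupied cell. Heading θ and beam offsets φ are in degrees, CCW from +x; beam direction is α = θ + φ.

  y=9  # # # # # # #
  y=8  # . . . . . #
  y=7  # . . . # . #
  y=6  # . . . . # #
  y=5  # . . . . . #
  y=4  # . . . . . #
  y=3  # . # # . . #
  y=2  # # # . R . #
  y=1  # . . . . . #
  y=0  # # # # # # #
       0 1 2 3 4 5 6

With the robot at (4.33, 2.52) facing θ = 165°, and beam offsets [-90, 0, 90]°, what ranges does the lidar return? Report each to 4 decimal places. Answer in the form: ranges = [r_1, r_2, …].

ranges = [3.6028, 1.3769, 1.5736]

beam 1: φ=-90°, α=75°
  direction (0.2588, 0.9659); cell (4,2); t to first gridline: x 2.5887, y 0.4969 (then +3.8637 / +1.0353)
    (4,3) via y @ 0.4969
    (4,4) via y @ 1.5322
    (4,5) via y @ 2.5675
    (5,5) via x @ 2.5887
    (5,6) via y @ 3.6028  # hit
  → r_1 = 3.6028
beam 2: φ=0°, α=165°
  direction (-0.9659, 0.2588); cell (4,2); t to first gridline: x 0.3416, y 1.8546 (then +1.0353 / +3.8637)
    (3,2) via x @ 0.3416
    (2,2) via x @ 1.3769  # hit
  → r_2 = 1.3769
beam 3: φ=90°, α=255°
  direction (-0.2588, -0.9659); cell (4,2); t to first gridline: x 1.2750, y 0.5383 (then +3.8637 / +1.0353)
    (4,1) via y @ 0.5383
    (3,1) via x @ 1.2750
    (3,0) via y @ 1.5736  # hit
  → r_3 = 1.5736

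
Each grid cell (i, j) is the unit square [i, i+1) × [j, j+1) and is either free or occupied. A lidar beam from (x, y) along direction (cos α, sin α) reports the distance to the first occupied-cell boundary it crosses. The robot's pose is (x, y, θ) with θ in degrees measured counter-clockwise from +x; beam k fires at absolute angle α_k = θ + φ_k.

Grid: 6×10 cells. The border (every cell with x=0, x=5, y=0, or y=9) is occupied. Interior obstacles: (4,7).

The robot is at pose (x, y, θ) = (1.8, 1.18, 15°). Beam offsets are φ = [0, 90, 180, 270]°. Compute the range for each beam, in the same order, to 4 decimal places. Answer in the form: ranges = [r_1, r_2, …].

beam 1: φ=0°, α=15°
  d=(0.9659,0.2588)  start (1,1)  tX=0.2071 tY=3.1682  stride 1/|dx|=1.0353 1/|dy|=3.8637
    cross x-line → (2,1), t=0.2071
    cross x-line → (3,1), t=1.2423
    cross x-line → (4,1), t=2.2776
    cross y-line → (4,2), t=3.1682
    cross x-line → (5,2), t=3.3129 (wall)
  → r_1 = 3.3129
beam 2: φ=90°, α=105°
  d=(-0.2588,0.9659)  start (1,1)  tX=3.0910 tY=0.8489  stride 1/|dx|=3.8637 1/|dy|=1.0353
    cross y-line → (1,2), t=0.8489
    cross y-line → (1,3), t=1.8842
    cross y-line → (1,4), t=2.9195
    cross x-line → (0,4), t=3.0910 (wall)
  → r_2 = 3.0910
beam 3: φ=180°, α=195°
  d=(-0.9659,-0.2588)  start (1,1)  tX=0.8282 tY=0.6955  stride 1/|dx|=1.0353 1/|dy|=3.8637
    cross y-line → (1,0), t=0.6955 (wall)
  → r_3 = 0.6955
beam 4: φ=270°, α=285°
  d=(0.2588,-0.9659)  start (1,1)  tX=0.7727 tY=0.1863  stride 1/|dx|=3.8637 1/|dy|=1.0353
    cross y-line → (1,0), t=0.1863 (wall)
  → r_4 = 0.1863

ranges = [3.3129, 3.0910, 0.6955, 0.1863]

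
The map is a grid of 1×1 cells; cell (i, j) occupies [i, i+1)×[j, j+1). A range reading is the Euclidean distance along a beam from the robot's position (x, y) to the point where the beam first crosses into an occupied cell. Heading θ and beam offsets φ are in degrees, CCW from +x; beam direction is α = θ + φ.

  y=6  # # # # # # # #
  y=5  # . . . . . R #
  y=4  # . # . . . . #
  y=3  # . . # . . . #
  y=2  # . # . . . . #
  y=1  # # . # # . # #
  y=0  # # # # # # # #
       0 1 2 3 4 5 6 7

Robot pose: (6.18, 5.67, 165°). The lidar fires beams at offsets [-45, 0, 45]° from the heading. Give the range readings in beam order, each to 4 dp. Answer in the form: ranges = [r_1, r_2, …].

ranges = [0.3811, 1.2750, 3.3400]

beam 1: φ=-45°, α=120°
  cosα=-0.5000 sinα=0.8660 | (6,5) | tMaxX 0.3600 tMaxY 0.3811 | tΔX 2.0000 tΔY 1.1547
    t=0.3600 [x] (5,5)
    t=0.3811 [y] (5,6) — stop
  → r_1 = 0.3811
beam 2: φ=0°, α=165°
  cosα=-0.9659 sinα=0.2588 | (6,5) | tMaxX 0.1863 tMaxY 1.2750 | tΔX 1.0353 tΔY 3.8637
    t=0.1863 [x] (5,5)
    t=1.2216 [x] (4,5)
    t=1.2750 [y] (4,6) — stop
  → r_2 = 1.2750
beam 3: φ=45°, α=210°
  cosα=-0.8660 sinα=-0.5000 | (6,5) | tMaxX 0.2078 tMaxY 1.3400 | tΔX 1.1547 tΔY 2.0000
    t=0.2078 [x] (5,5)
    t=1.3400 [y] (5,4)
    t=1.3625 [x] (4,4)
    t=2.5172 [x] (3,4)
    t=3.3400 [y] (3,3) — stop
  → r_3 = 3.3400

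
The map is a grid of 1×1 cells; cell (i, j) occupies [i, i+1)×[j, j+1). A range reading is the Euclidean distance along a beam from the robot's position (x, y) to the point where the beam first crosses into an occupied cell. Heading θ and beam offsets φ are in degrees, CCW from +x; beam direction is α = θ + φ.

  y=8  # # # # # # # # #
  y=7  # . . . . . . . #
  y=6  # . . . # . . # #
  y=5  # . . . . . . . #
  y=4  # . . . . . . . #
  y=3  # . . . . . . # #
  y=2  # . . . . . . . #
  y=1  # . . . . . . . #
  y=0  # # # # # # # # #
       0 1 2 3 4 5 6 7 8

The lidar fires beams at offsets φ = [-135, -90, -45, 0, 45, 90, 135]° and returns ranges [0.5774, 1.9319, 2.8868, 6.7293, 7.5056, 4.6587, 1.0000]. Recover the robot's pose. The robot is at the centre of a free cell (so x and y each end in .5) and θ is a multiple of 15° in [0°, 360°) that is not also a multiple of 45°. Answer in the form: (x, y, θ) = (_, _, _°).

(x, y, θ) = (5.5, 1.5, 75°)

Candidates: 46 free-cell centres × 16 headings = 736 poses. Raycast each; keep the one whose scan matches to 4 dp.
  (5.5, 6.5, 30°): beam 1 = 5.6940 ≠ 0.5774 ✗
  (3.5, 5.5, 75°): beam 1 = 5.1962 ≠ 0.5774 ✗
  (4.5, 7.5, 255°): beam 3 = 4.0415 ≠ 2.8868 ✗
  …
  (5.5, 1.5, 75°): r_1=0.5774, r_2=1.9319, r_3=2.8868, r_4=6.7293, r_5=7.5056, r_6=4.6587, r_7=1.0000 — all match ✓
Only this pose fits every beam.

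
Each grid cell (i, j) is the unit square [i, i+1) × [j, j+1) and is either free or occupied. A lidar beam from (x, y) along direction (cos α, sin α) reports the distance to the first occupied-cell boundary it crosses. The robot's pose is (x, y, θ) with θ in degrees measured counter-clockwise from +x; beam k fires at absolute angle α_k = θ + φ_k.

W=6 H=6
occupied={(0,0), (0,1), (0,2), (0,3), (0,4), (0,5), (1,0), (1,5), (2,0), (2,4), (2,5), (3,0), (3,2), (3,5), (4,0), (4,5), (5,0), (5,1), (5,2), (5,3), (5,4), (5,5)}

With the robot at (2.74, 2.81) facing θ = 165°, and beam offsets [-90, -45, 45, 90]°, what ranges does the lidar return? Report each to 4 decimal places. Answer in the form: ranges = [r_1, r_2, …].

beam 1: φ=-90°, α=75°
  cosα=0.2588 sinα=0.9659 | (2,2) | tMaxX 1.0046 tMaxY 0.1967 | tΔX 3.8637 tΔY 1.0353
    t=0.1967 [y] (2,3)
    t=1.0046 [x] (3,3)
    t=1.2320 [y] (3,4)
    t=2.2673 [y] (3,5) — stop
  → r_1 = 2.2673
beam 2: φ=-45°, α=120°
  cosα=-0.5000 sinα=0.8660 | (2,2) | tMaxX 1.4800 tMaxY 0.2194 | tΔX 2.0000 tΔY 1.1547
    t=0.2194 [y] (2,3)
    t=1.3741 [y] (2,4) — stop
  → r_2 = 1.3741
beam 3: φ=45°, α=210°
  cosα=-0.8660 sinα=-0.5000 | (2,2) | tMaxX 0.8545 tMaxY 1.6200 | tΔX 1.1547 tΔY 2.0000
    t=0.8545 [x] (1,2)
    t=1.6200 [y] (1,1)
    t=2.0092 [x] (0,1) — stop
  → r_3 = 2.0092
beam 4: φ=90°, α=255°
  cosα=-0.2588 sinα=-0.9659 | (2,2) | tMaxX 2.8591 tMaxY 0.8386 | tΔX 3.8637 tΔY 1.0353
    t=0.8386 [y] (2,1)
    t=1.8738 [y] (2,0) — stop
  → r_4 = 1.8738

ranges = [2.2673, 1.3741, 2.0092, 1.8738]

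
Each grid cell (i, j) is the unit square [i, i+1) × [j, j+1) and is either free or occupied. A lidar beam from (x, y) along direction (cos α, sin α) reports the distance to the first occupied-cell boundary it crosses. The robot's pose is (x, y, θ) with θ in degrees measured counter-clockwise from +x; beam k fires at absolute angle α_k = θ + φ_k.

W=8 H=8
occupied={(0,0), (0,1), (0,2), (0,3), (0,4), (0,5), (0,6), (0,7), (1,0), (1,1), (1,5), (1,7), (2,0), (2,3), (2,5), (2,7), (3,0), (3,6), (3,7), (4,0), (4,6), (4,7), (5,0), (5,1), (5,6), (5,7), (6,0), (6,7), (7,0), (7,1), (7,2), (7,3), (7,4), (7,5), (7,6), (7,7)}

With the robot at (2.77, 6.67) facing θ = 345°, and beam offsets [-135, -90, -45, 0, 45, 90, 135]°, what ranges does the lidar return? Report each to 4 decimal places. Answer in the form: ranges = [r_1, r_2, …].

beam 1: φ=-135°, α=210°
  direction (-0.8660, -0.5000); cell (2,6); t to first gridline: x 0.8891, y 1.3400 (then +1.1547 / +2.0000)
    (1,6) via x @ 0.8891
    (1,5) via y @ 1.3400  # hit
  → r_1 = 1.3400
beam 2: φ=-90°, α=255°
  direction (-0.2588, -0.9659); cell (2,6); t to first gridline: x 2.9751, y 0.6936 (then +3.8637 / +1.0353)
    (2,5) via y @ 0.6936  # hit
  → r_2 = 0.6936
beam 3: φ=-45°, α=300°
  direction (0.5000, -0.8660); cell (2,6); t to first gridline: x 0.4600, y 0.7736 (then +2.0000 / +1.1547)
    (3,6) via x @ 0.4600  # hit
  → r_3 = 0.4600
beam 4: φ=0°, α=345°
  direction (0.9659, -0.2588); cell (2,6); t to first gridline: x 0.2381, y 2.5887 (then +1.0353 / +3.8637)
    (3,6) via x @ 0.2381  # hit
  → r_4 = 0.2381
beam 5: φ=45°, α=30°
  direction (0.8660, 0.5000); cell (2,6); t to first gridline: x 0.2656, y 0.6600 (then +1.1547 / +2.0000)
    (3,6) via x @ 0.2656  # hit
  → r_5 = 0.2656
beam 6: φ=90°, α=75°
  direction (0.2588, 0.9659); cell (2,6); t to first gridline: x 0.8887, y 0.3416 (then +3.8637 / +1.0353)
    (2,7) via y @ 0.3416  # hit
  → r_6 = 0.3416
beam 7: φ=135°, α=120°
  direction (-0.5000, 0.8660); cell (2,6); t to first gridline: x 1.5400, y 0.3811 (then +2.0000 / +1.1547)
    (2,7) via y @ 0.3811  # hit
  → r_7 = 0.3811

ranges = [1.3400, 0.6936, 0.4600, 0.2381, 0.2656, 0.3416, 0.3811]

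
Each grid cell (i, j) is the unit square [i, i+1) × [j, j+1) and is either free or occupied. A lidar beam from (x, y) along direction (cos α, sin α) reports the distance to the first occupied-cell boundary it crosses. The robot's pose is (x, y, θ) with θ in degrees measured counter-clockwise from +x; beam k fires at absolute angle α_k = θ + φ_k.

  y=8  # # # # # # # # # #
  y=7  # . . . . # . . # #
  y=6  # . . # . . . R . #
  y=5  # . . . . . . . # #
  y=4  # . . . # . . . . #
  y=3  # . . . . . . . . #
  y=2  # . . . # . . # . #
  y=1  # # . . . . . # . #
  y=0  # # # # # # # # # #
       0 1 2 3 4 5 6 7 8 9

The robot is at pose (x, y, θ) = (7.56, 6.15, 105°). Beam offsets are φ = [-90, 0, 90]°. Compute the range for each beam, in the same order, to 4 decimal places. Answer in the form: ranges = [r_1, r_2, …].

ranges = [1.4908, 1.9153, 6.7914]

beam 1: φ=-90°, α=15°
  dir = (cos 15°, sin 15°) = (0.9659, 0.2588); from cell (7,6)
  next x-line at t=0.4555, next y-line at t=3.2841; Δt_x=1.0353, Δt_y=3.8637
    x: enter (8,6) at t=0.4555
    x: enter (9,6) at t=1.4908 ← occupied
  → r_1 = 1.4908
beam 2: φ=0°, α=105°
  dir = (cos 105°, sin 105°) = (-0.2588, 0.9659); from cell (7,6)
  next x-line at t=2.1637, next y-line at t=0.8800; Δt_x=3.8637, Δt_y=1.0353
    y: enter (7,7) at t=0.8800
    y: enter (7,8) at t=1.9153 ← occupied
  → r_2 = 1.9153
beam 3: φ=90°, α=195°
  dir = (cos 195°, sin 195°) = (-0.9659, -0.2588); from cell (7,6)
  next x-line at t=0.5798, next y-line at t=0.5796; Δt_x=1.0353, Δt_y=3.8637
    y: enter (7,5) at t=0.5796
    x: enter (6,5) at t=0.5798
    x: enter (5,5) at t=1.6150
    x: enter (4,5) at t=2.6503
    x: enter (3,5) at t=3.6856
    y: enter (3,4) at t=4.4433
    x: enter (2,4) at t=4.7209
    x: enter (1,4) at t=5.7561
    x: enter (0,4) at t=6.7914 ← occupied
  → r_3 = 6.7914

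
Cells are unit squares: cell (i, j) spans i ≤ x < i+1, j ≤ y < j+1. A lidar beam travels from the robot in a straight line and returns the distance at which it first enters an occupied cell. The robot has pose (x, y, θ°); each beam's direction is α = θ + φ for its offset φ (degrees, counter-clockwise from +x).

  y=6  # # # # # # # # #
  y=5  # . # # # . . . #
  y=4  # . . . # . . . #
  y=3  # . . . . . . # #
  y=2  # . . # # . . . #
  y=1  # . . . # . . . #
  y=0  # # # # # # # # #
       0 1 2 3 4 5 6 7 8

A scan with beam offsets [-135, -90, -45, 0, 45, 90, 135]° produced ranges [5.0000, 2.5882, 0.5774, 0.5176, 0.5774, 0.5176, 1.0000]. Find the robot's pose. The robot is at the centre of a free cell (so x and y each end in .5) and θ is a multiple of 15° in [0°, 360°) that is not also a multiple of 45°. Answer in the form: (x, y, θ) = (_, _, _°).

(x, y, θ) = (5.5, 1.5, 195°)

Enumerate (i+0.5, j+0.5, θ) over the 27 free cells and 16 admissible headings. For each, cast all 7 beams and compare to the given ranges.
  (6.5, 4.5, 150°): beam 1 = 1.5529 ≠ 5.0000 ✗
  (6.5, 3.5, 330°): beam 1 = 1.9319 ≠ 5.0000 ✗
  (1.5, 1.5, 120°): beam 1 = 1.9319 ≠ 5.0000 ✗
  (5.5, 4.5, 195°): beam 1 = 1.7321 ≠ 5.0000 ✗
  (5.5, 3.5, 75°): beam 1 = 2.8868 ≠ 5.0000 ✗
  …
  (5.5, 1.5, 195°): r_1=5.0000, r_2=2.5882, r_3=0.5774, r_4=0.5176, r_5=0.5774, r_6=0.5176, r_7=1.0000 — all match ✓
Only this pose fits every beam.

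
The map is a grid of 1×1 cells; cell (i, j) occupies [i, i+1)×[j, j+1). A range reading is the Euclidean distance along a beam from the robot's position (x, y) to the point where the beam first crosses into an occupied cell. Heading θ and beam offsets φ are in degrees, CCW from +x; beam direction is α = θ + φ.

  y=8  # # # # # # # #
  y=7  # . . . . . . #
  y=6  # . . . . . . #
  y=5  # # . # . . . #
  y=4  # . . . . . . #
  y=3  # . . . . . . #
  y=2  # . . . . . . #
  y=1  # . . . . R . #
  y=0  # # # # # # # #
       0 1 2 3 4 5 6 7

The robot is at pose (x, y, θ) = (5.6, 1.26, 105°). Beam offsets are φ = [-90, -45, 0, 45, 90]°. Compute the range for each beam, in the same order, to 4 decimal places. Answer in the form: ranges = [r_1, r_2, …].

beam 1: φ=-90°, α=15°
  d=(0.9659,0.2588)  start (5,1)  tX=0.4141 tY=2.8591  stride 1/|dx|=1.0353 1/|dy|=3.8637
    cross x-line → (6,1), t=0.4141
    cross x-line → (7,1), t=1.4494 (wall)
  → r_1 = 1.4494
beam 2: φ=-45°, α=60°
  d=(0.5000,0.8660)  start (5,1)  tX=0.8000 tY=0.8545  stride 1/|dx|=2.0000 1/|dy|=1.1547
    cross x-line → (6,1), t=0.8000
    cross y-line → (6,2), t=0.8545
    cross y-line → (6,3), t=2.0092
    cross x-line → (7,3), t=2.8000 (wall)
  → r_2 = 2.8000
beam 3: φ=0°, α=105°
  d=(-0.2588,0.9659)  start (5,1)  tX=2.3182 tY=0.7661  stride 1/|dx|=3.8637 1/|dy|=1.0353
    cross y-line → (5,2), t=0.7661
    cross y-line → (5,3), t=1.8014
    cross x-line → (4,3), t=2.3182
    cross y-line → (4,4), t=2.8367
    cross y-line → (4,5), t=3.8719
    cross y-line → (4,6), t=4.9072
    cross y-line → (4,7), t=5.9425
    cross x-line → (3,7), t=6.1819
    cross y-line → (3,8), t=6.9778 (wall)
  → r_3 = 6.9778
beam 4: φ=45°, α=150°
  d=(-0.8660,0.5000)  start (5,1)  tX=0.6928 tY=1.4800  stride 1/|dx|=1.1547 1/|dy|=2.0000
    cross x-line → (4,1), t=0.6928
    cross y-line → (4,2), t=1.4800
    cross x-line → (3,2), t=1.8475
    cross x-line → (2,2), t=3.0022
    cross y-line → (2,3), t=3.4800
    cross x-line → (1,3), t=4.1569
    cross x-line → (0,3), t=5.3116 (wall)
  → r_4 = 5.3116
beam 5: φ=90°, α=195°
  d=(-0.9659,-0.2588)  start (5,1)  tX=0.6212 tY=1.0046  stride 1/|dx|=1.0353 1/|dy|=3.8637
    cross x-line → (4,1), t=0.6212
    cross y-line → (4,0), t=1.0046 (wall)
  → r_5 = 1.0046

ranges = [1.4494, 2.8000, 6.9778, 5.3116, 1.0046]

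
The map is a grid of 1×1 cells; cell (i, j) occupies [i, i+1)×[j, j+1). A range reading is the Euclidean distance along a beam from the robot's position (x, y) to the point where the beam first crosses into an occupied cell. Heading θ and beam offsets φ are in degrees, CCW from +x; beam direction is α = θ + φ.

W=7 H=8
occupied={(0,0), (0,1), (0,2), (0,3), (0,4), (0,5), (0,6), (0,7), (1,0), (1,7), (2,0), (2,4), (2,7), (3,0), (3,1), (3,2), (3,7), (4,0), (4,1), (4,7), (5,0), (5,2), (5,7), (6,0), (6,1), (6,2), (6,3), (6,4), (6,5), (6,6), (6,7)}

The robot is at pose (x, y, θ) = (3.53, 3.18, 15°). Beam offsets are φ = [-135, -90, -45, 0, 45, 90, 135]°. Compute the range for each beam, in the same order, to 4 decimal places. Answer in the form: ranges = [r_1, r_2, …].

ranges = [0.2078, 0.1863, 0.3600, 2.5571, 4.4110, 3.9548, 1.6400]

beam 1: φ=-135°, α=240°
  cosα=-0.5000 sinα=-0.8660 | (3,3) | tMaxX 1.0600 tMaxY 0.2078 | tΔX 2.0000 tΔY 1.1547
    t=0.2078 [y] (3,2) — stop
  → r_1 = 0.2078
beam 2: φ=-90°, α=285°
  cosα=0.2588 sinα=-0.9659 | (3,3) | tMaxX 1.8159 tMaxY 0.1863 | tΔX 3.8637 tΔY 1.0353
    t=0.1863 [y] (3,2) — stop
  → r_2 = 0.1863
beam 3: φ=-45°, α=330°
  cosα=0.8660 sinα=-0.5000 | (3,3) | tMaxX 0.5427 tMaxY 0.3600 | tΔX 1.1547 tΔY 2.0000
    t=0.3600 [y] (3,2) — stop
  → r_3 = 0.3600
beam 4: φ=0°, α=15°
  cosα=0.9659 sinα=0.2588 | (3,3) | tMaxX 0.4866 tMaxY 3.1682 | tΔX 1.0353 tΔY 3.8637
    t=0.4866 [x] (4,3)
    t=1.5219 [x] (5,3)
    t=2.5571 [x] (6,3) — stop
  → r_4 = 2.5571
beam 5: φ=45°, α=60°
  cosα=0.5000 sinα=0.8660 | (3,3) | tMaxX 0.9400 tMaxY 0.9469 | tΔX 2.0000 tΔY 1.1547
    t=0.9400 [x] (4,3)
    t=0.9469 [y] (4,4)
    t=2.1016 [y] (4,5)
    t=2.9400 [x] (5,5)
    t=3.2563 [y] (5,6)
    t=4.4110 [y] (5,7) — stop
  → r_5 = 4.4110
beam 6: φ=90°, α=105°
  cosα=-0.2588 sinα=0.9659 | (3,3) | tMaxX 2.0478 tMaxY 0.8489 | tΔX 3.8637 tΔY 1.0353
    t=0.8489 [y] (3,4)
    t=1.8842 [y] (3,5)
    t=2.0478 [x] (2,5)
    t=2.9195 [y] (2,6)
    t=3.9548 [y] (2,7) — stop
  → r_6 = 3.9548
beam 7: φ=135°, α=150°
  cosα=-0.8660 sinα=0.5000 | (3,3) | tMaxX 0.6120 tMaxY 1.6400 | tΔX 1.1547 tΔY 2.0000
    t=0.6120 [x] (2,3)
    t=1.6400 [y] (2,4) — stop
  → r_7 = 1.6400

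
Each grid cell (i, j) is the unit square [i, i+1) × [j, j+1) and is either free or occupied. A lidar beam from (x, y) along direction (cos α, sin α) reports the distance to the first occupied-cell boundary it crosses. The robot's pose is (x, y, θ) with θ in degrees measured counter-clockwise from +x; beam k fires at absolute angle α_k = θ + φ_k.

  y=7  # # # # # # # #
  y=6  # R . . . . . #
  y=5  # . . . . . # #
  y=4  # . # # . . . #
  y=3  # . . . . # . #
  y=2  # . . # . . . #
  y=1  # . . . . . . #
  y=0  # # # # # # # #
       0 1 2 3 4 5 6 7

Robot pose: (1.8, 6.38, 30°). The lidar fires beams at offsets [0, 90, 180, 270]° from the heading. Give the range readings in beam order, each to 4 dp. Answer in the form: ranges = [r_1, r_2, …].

beam 1: φ=0°, α=30°
  dir = (cos 30°, sin 30°) = (0.8660, 0.5000); from cell (1,6)
  next x-line at t=0.2309, next y-line at t=1.2400; Δt_x=1.1547, Δt_y=2.0000
    x: enter (2,6) at t=0.2309
    y: enter (2,7) at t=1.2400 ← occupied
  → r_1 = 1.2400
beam 2: φ=90°, α=120°
  dir = (cos 120°, sin 120°) = (-0.5000, 0.8660); from cell (1,6)
  next x-line at t=1.6000, next y-line at t=0.7159; Δt_x=2.0000, Δt_y=1.1547
    y: enter (1,7) at t=0.7159 ← occupied
  → r_2 = 0.7159
beam 3: φ=180°, α=210°
  dir = (cos 210°, sin 210°) = (-0.8660, -0.5000); from cell (1,6)
  next x-line at t=0.9238, next y-line at t=0.7600; Δt_x=1.1547, Δt_y=2.0000
    y: enter (1,5) at t=0.7600
    x: enter (0,5) at t=0.9238 ← occupied
  → r_3 = 0.9238
beam 4: φ=270°, α=300°
  dir = (cos 300°, sin 300°) = (0.5000, -0.8660); from cell (1,6)
  next x-line at t=0.4000, next y-line at t=0.4388; Δt_x=2.0000, Δt_y=1.1547
    x: enter (2,6) at t=0.4000
    y: enter (2,5) at t=0.4388
    y: enter (2,4) at t=1.5935 ← occupied
  → r_4 = 1.5935

ranges = [1.2400, 0.7159, 0.9238, 1.5935]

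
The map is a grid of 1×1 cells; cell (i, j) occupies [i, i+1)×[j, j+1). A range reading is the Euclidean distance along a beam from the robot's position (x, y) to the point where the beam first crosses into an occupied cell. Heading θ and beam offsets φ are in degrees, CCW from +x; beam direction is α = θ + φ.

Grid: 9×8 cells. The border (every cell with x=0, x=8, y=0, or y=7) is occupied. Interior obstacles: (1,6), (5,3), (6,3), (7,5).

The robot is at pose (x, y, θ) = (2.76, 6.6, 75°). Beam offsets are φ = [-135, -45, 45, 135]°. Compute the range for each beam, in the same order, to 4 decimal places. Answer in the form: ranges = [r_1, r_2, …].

ranges = [6.4663, 0.8000, 0.4619, 0.8776]

beam 1: φ=-135°, α=300°
  d=(0.5000,-0.8660)  start (2,6)  tX=0.4800 tY=0.6928  stride 1/|dx|=2.0000 1/|dy|=1.1547
    cross x-line → (3,6), t=0.4800
    cross y-line → (3,5), t=0.6928
    cross y-line → (3,4), t=1.8475
    cross x-line → (4,4), t=2.4800
    cross y-line → (4,3), t=3.0022
    cross y-line → (4,2), t=4.1569
    cross x-line → (5,2), t=4.4800
    cross y-line → (5,1), t=5.3116
    cross y-line → (5,0), t=6.4663 (wall)
  → r_1 = 6.4663
beam 2: φ=-45°, α=30°
  d=(0.8660,0.5000)  start (2,6)  tX=0.2771 tY=0.8000  stride 1/|dx|=1.1547 1/|dy|=2.0000
    cross x-line → (3,6), t=0.2771
    cross y-line → (3,7), t=0.8000 (wall)
  → r_2 = 0.8000
beam 3: φ=45°, α=120°
  d=(-0.5000,0.8660)  start (2,6)  tX=1.5200 tY=0.4619  stride 1/|dx|=2.0000 1/|dy|=1.1547
    cross y-line → (2,7), t=0.4619 (wall)
  → r_3 = 0.4619
beam 4: φ=135°, α=210°
  d=(-0.8660,-0.5000)  start (2,6)  tX=0.8776 tY=1.2000  stride 1/|dx|=1.1547 1/|dy|=2.0000
    cross x-line → (1,6), t=0.8776 (wall)
  → r_4 = 0.8776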